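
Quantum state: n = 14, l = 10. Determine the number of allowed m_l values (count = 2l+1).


m_l ranges from -l to +l in integer steps
So m_l goes from -10 to +10
Count = 2l + 1 = 2*10 + 1
= 21

21


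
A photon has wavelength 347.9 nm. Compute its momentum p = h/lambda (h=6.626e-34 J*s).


p = h / lambda
= 6.626e-34 / (347.9e-9)
= 6.626e-34 / 3.4790e-07
= 1.9046e-27 kg*m/s

1.9046e-27


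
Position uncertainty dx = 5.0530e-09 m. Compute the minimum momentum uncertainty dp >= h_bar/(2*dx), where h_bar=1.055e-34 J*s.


dp = h_bar / (2 * dx)
= 1.055e-34 / (2 * 5.0530e-09)
= 1.055e-34 / 1.0106e-08
= 1.0439e-26 kg*m/s

1.0439e-26


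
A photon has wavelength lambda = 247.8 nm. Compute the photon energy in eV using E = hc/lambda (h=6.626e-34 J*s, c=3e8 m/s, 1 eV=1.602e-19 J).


E = hc / lambda
= (6.626e-34)(3e8) / (247.8e-9)
= 1.9878e-25 / 2.4780e-07
= 8.0218e-19 J
Converting to eV: 8.0218e-19 / 1.602e-19
= 5.0074 eV

5.0074


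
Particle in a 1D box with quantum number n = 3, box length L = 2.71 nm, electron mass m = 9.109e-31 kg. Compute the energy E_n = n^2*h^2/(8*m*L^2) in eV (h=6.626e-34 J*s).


E = n^2 * h^2 / (8 * m * L^2)
= 3^2 * (6.626e-34)^2 / (8 * 9.109e-31 * (2.71e-9)^2)
= 9 * 4.3904e-67 / (8 * 9.109e-31 * 7.3441e-18)
= 7.3832e-20 J
= 0.4609 eV

0.4609


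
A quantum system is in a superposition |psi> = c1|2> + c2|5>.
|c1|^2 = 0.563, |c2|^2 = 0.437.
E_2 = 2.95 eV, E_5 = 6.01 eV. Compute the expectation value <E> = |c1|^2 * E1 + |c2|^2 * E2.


<E> = |c1|^2 * E1 + |c2|^2 * E2
= 0.563 * 2.95 + 0.437 * 6.01
= 1.6608 + 2.6264
= 4.2872 eV

4.2872


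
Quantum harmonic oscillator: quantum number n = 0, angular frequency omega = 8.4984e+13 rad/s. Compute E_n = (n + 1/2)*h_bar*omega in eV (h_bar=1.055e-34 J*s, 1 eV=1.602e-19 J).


E = (n + 1/2) * h_bar * omega
= (0 + 0.5) * 1.055e-34 * 8.4984e+13
= 0.5 * 8.9658e-21
= 4.4829e-21 J
= 0.028 eV

0.028


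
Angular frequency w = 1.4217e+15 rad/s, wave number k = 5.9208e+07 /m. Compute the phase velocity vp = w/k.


vp = w / k
= 1.4217e+15 / 5.9208e+07
= 2.4012e+07 m/s

2.4012e+07


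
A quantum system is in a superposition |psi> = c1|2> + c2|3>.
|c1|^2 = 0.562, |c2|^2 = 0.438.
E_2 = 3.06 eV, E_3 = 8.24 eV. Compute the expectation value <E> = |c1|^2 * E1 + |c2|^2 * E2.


<E> = |c1|^2 * E1 + |c2|^2 * E2
= 0.562 * 3.06 + 0.438 * 8.24
= 1.7197 + 3.6091
= 5.3288 eV

5.3288


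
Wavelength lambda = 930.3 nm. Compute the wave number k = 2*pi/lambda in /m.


k = 2 * pi / lambda
= 6.2832 / (930.3e-9)
= 6.2832 / 9.3030e-07
= 6.7539e+06 /m

6.7539e+06


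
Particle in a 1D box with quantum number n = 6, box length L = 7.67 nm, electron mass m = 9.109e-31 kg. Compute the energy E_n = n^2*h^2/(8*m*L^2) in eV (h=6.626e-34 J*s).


E = n^2 * h^2 / (8 * m * L^2)
= 6^2 * (6.626e-34)^2 / (8 * 9.109e-31 * (7.67e-9)^2)
= 36 * 4.3904e-67 / (8 * 9.109e-31 * 5.8829e-17)
= 3.6868e-20 J
= 0.2301 eV

0.2301


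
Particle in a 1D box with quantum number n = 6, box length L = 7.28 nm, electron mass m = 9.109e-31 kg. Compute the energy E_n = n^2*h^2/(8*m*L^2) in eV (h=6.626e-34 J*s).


E = n^2 * h^2 / (8 * m * L^2)
= 6^2 * (6.626e-34)^2 / (8 * 9.109e-31 * (7.28e-9)^2)
= 36 * 4.3904e-67 / (8 * 9.109e-31 * 5.2998e-17)
= 4.0924e-20 J
= 0.2555 eV

0.2555


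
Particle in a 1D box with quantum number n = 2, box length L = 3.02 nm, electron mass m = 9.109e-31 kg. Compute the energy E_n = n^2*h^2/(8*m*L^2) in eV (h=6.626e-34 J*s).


E = n^2 * h^2 / (8 * m * L^2)
= 2^2 * (6.626e-34)^2 / (8 * 9.109e-31 * (3.02e-9)^2)
= 4 * 4.3904e-67 / (8 * 9.109e-31 * 9.1204e-18)
= 2.6423e-20 J
= 0.1649 eV

0.1649


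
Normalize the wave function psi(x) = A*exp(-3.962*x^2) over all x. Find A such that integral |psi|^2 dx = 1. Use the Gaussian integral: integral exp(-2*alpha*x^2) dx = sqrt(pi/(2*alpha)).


integral |psi|^2 dx = A^2 * sqrt(pi/(2*alpha)) = 1
A^2 = sqrt(2*alpha/pi)
= sqrt(2 * 3.962 / pi)
= 1.588171
A = sqrt(1.588171)
= 1.2602

1.2602


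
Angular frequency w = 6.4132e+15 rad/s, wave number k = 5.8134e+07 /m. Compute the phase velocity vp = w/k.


vp = w / k
= 6.4132e+15 / 5.8134e+07
= 1.1032e+08 m/s

1.1032e+08


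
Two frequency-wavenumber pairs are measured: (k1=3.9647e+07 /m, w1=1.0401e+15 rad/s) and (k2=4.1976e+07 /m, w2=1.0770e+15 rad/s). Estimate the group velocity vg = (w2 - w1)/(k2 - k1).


vg = (w2 - w1) / (k2 - k1)
= (1.0770e+15 - 1.0401e+15) / (4.1976e+07 - 3.9647e+07)
= 3.6900e+13 / 2.3290e+06
= 1.5844e+07 m/s

1.5844e+07


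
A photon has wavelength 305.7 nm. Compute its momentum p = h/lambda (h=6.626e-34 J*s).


p = h / lambda
= 6.626e-34 / (305.7e-9)
= 6.626e-34 / 3.0570e-07
= 2.1675e-27 kg*m/s

2.1675e-27


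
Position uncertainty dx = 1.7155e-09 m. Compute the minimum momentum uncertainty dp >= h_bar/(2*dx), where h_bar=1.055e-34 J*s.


dp = h_bar / (2 * dx)
= 1.055e-34 / (2 * 1.7155e-09)
= 1.055e-34 / 3.4310e-09
= 3.0749e-26 kg*m/s

3.0749e-26


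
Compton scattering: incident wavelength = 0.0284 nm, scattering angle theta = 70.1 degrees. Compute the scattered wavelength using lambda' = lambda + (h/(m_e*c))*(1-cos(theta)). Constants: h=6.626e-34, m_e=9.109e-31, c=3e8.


Compton wavelength: h/(m_e*c) = 2.4247e-12 m
d_lambda = 2.4247e-12 * (1 - cos(70.1 deg))
= 2.4247e-12 * 0.65962
= 1.5994e-12 m = 0.001599 nm
lambda' = 0.0284 + 0.001599
= 0.029999 nm

0.029999


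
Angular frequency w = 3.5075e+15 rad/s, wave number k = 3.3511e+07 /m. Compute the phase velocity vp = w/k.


vp = w / k
= 3.5075e+15 / 3.3511e+07
= 1.0467e+08 m/s

1.0467e+08


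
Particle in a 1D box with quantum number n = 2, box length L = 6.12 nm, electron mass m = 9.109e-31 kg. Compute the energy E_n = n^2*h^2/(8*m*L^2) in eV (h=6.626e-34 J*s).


E = n^2 * h^2 / (8 * m * L^2)
= 2^2 * (6.626e-34)^2 / (8 * 9.109e-31 * (6.12e-9)^2)
= 4 * 4.3904e-67 / (8 * 9.109e-31 * 3.7454e-17)
= 6.4343e-21 J
= 0.0402 eV

0.0402


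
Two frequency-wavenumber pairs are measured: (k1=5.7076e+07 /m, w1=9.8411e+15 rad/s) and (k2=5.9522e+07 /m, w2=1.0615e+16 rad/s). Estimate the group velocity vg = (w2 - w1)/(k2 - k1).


vg = (w2 - w1) / (k2 - k1)
= (1.0615e+16 - 9.8411e+15) / (5.9522e+07 - 5.7076e+07)
= 7.7390e+14 / 2.4460e+06
= 3.1639e+08 m/s

3.1639e+08


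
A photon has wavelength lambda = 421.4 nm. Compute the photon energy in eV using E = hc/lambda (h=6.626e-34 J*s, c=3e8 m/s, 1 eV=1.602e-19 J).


E = hc / lambda
= (6.626e-34)(3e8) / (421.4e-9)
= 1.9878e-25 / 4.2140e-07
= 4.7171e-19 J
Converting to eV: 4.7171e-19 / 1.602e-19
= 2.9445 eV

2.9445


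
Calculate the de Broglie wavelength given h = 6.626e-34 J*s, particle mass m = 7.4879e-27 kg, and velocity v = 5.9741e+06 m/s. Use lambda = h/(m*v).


lambda = h / (m * v)
= 6.626e-34 / (7.4879e-27 * 5.9741e+06)
= 6.626e-34 / 4.4733e-20
= 1.4812e-14 m

1.4812e-14


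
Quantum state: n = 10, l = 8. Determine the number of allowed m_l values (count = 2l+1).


m_l ranges from -l to +l in integer steps
So m_l goes from -8 to +8
Count = 2l + 1 = 2*8 + 1
= 17

17


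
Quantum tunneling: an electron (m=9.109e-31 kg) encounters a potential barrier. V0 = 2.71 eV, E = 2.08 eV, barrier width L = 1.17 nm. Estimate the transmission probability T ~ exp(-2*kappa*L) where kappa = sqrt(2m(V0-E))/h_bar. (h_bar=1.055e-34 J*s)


V0 - E = 0.63 eV = 1.0093e-19 J
kappa = sqrt(2 * m * (V0-E)) / h_bar
= sqrt(2 * 9.109e-31 * 1.0093e-19) / 1.055e-34
= 4.0644e+09 /m
2*kappa*L = 2 * 4.0644e+09 * 1.17e-9
= 9.5108
T = exp(-9.5108) = 7.405065e-05

7.405065e-05


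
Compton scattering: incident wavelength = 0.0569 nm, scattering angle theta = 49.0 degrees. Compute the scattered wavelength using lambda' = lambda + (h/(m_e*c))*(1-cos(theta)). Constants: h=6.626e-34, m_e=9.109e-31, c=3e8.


Compton wavelength: h/(m_e*c) = 2.4247e-12 m
d_lambda = 2.4247e-12 * (1 - cos(49.0 deg))
= 2.4247e-12 * 0.343941
= 8.3396e-13 m = 0.000834 nm
lambda' = 0.0569 + 0.000834
= 0.057734 nm

0.057734


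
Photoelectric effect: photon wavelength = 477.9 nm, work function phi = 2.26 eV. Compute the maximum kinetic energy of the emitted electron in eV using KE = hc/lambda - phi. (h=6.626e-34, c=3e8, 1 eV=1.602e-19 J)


E_photon = hc / lambda
= (6.626e-34)(3e8) / (477.9e-9)
= 4.1594e-19 J
= 2.5964 eV
KE = E_photon - phi
= 2.5964 - 2.26
= 0.3364 eV

0.3364


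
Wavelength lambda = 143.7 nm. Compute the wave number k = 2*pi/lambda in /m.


k = 2 * pi / lambda
= 6.2832 / (143.7e-9)
= 6.2832 / 1.4370e-07
= 4.3724e+07 /m

4.3724e+07


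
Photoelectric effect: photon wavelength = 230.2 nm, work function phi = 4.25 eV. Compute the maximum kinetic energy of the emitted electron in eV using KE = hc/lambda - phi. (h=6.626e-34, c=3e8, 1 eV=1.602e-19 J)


E_photon = hc / lambda
= (6.626e-34)(3e8) / (230.2e-9)
= 8.6351e-19 J
= 5.3902 eV
KE = E_photon - phi
= 5.3902 - 4.25
= 1.1402 eV

1.1402


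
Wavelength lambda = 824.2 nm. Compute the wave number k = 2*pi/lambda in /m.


k = 2 * pi / lambda
= 6.2832 / (824.2e-9)
= 6.2832 / 8.2420e-07
= 7.6234e+06 /m

7.6234e+06


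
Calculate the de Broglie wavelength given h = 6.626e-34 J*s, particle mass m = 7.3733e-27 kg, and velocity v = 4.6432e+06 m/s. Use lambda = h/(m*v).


lambda = h / (m * v)
= 6.626e-34 / (7.3733e-27 * 4.6432e+06)
= 6.626e-34 / 3.4236e-20
= 1.9354e-14 m

1.9354e-14


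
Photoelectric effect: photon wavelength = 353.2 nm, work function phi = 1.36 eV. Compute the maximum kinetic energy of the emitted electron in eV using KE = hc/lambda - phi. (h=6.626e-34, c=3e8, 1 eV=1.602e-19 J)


E_photon = hc / lambda
= (6.626e-34)(3e8) / (353.2e-9)
= 5.6280e-19 J
= 3.5131 eV
KE = E_photon - phi
= 3.5131 - 1.36
= 2.1531 eV

2.1531


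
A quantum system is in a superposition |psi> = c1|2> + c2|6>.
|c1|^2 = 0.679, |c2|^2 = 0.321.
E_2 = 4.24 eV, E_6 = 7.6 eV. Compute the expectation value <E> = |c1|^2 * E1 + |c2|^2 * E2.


<E> = |c1|^2 * E1 + |c2|^2 * E2
= 0.679 * 4.24 + 0.321 * 7.6
= 2.879 + 2.4396
= 5.3186 eV

5.3186


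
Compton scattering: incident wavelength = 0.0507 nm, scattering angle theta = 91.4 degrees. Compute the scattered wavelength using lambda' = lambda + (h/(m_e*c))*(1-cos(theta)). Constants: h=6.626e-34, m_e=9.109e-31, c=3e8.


Compton wavelength: h/(m_e*c) = 2.4247e-12 m
d_lambda = 2.4247e-12 * (1 - cos(91.4 deg))
= 2.4247e-12 * 1.024432
= 2.4839e-12 m = 0.002484 nm
lambda' = 0.0507 + 0.002484
= 0.053184 nm

0.053184


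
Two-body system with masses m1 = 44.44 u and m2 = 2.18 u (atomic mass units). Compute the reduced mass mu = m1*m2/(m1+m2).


mu = m1 * m2 / (m1 + m2)
= 44.44 * 2.18 / (44.44 + 2.18)
= 96.8792 / 46.62
= 2.0781 u

2.0781


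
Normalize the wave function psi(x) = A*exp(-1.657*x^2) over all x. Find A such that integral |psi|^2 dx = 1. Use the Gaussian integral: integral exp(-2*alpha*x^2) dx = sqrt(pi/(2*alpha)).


integral |psi|^2 dx = A^2 * sqrt(pi/(2*alpha)) = 1
A^2 = sqrt(2*alpha/pi)
= sqrt(2 * 1.657 / pi)
= 1.027073
A = sqrt(1.027073)
= 1.0134

1.0134


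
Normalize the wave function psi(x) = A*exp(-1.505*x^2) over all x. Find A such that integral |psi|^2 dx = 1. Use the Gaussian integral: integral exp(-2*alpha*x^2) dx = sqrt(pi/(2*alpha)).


integral |psi|^2 dx = A^2 * sqrt(pi/(2*alpha)) = 1
A^2 = sqrt(2*alpha/pi)
= sqrt(2 * 1.505 / pi)
= 0.978832
A = sqrt(0.978832)
= 0.9894

0.9894


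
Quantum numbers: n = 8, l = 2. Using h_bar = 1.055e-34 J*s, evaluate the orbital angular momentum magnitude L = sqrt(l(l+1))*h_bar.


L = sqrt(l*(l+1)) * h_bar
= sqrt(2 * 3) * 1.055e-34
= sqrt(6) * 1.055e-34
= 2.4495 * 1.055e-34
= 2.5842e-34 J*s

2.5842e-34


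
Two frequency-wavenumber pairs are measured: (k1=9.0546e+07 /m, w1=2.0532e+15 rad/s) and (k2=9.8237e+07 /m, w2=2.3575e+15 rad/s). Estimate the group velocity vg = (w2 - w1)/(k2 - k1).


vg = (w2 - w1) / (k2 - k1)
= (2.3575e+15 - 2.0532e+15) / (9.8237e+07 - 9.0546e+07)
= 3.0430e+14 / 7.6910e+06
= 3.9566e+07 m/s

3.9566e+07


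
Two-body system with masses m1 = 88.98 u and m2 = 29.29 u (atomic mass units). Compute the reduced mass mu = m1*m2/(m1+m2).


mu = m1 * m2 / (m1 + m2)
= 88.98 * 29.29 / (88.98 + 29.29)
= 2606.2242 / 118.27
= 22.0362 u

22.0362


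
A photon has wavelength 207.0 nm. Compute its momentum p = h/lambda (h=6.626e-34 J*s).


p = h / lambda
= 6.626e-34 / (207.0e-9)
= 6.626e-34 / 2.0700e-07
= 3.2010e-27 kg*m/s

3.2010e-27


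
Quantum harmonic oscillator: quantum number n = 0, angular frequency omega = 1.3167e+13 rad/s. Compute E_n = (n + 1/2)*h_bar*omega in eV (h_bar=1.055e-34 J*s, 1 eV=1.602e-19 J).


E = (n + 1/2) * h_bar * omega
= (0 + 0.5) * 1.055e-34 * 1.3167e+13
= 0.5 * 1.3891e-21
= 6.9456e-22 J
= 0.0043 eV

0.0043


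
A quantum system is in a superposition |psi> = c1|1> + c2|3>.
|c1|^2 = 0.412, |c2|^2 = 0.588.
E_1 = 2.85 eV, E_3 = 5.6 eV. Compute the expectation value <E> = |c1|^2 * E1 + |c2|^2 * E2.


<E> = |c1|^2 * E1 + |c2|^2 * E2
= 0.412 * 2.85 + 0.588 * 5.6
= 1.1742 + 3.2928
= 4.467 eV

4.467


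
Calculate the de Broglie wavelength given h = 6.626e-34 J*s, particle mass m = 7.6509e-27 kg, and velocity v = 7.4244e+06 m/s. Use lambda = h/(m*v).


lambda = h / (m * v)
= 6.626e-34 / (7.6509e-27 * 7.4244e+06)
= 6.626e-34 / 5.6803e-20
= 1.1665e-14 m

1.1665e-14


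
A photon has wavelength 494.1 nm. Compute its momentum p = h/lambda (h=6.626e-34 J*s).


p = h / lambda
= 6.626e-34 / (494.1e-9)
= 6.626e-34 / 4.9410e-07
= 1.3410e-27 kg*m/s

1.3410e-27


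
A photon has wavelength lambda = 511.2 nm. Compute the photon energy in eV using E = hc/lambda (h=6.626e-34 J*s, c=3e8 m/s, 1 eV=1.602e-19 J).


E = hc / lambda
= (6.626e-34)(3e8) / (511.2e-9)
= 1.9878e-25 / 5.1120e-07
= 3.8885e-19 J
Converting to eV: 3.8885e-19 / 1.602e-19
= 2.4273 eV

2.4273


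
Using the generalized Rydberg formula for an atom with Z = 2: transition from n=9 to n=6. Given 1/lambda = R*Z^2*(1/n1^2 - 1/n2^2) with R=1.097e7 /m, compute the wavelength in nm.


1/lambda = R * Z^2 * (1/n1^2 - 1/n2^2)
= 1.097e7 * 2^2 * (1/6^2 - 1/9^2)
= 1.097e7 * 4 * (0.027778 - 0.012346)
= 6.7716e+05 /m
lambda = 1 / 6.7716e+05
= 1476.7548 nm

1476.7548


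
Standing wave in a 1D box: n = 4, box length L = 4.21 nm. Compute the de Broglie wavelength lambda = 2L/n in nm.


lambda = 2L / n
= 2 * 4.21 / 4
= 8.42 / 4
= 2.105 nm

2.105


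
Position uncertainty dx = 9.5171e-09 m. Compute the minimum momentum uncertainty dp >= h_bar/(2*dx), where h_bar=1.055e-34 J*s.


dp = h_bar / (2 * dx)
= 1.055e-34 / (2 * 9.5171e-09)
= 1.055e-34 / 1.9034e-08
= 5.5427e-27 kg*m/s

5.5427e-27


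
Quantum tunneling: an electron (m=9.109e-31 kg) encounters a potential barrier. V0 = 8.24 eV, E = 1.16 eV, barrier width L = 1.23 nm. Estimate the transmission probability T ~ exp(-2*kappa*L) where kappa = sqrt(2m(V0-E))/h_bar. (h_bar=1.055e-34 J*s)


V0 - E = 7.08 eV = 1.1342e-18 J
kappa = sqrt(2 * m * (V0-E)) / h_bar
= sqrt(2 * 9.109e-31 * 1.1342e-18) / 1.055e-34
= 1.3625e+10 /m
2*kappa*L = 2 * 1.3625e+10 * 1.23e-9
= 33.5182
T = exp(-33.5182) = 2.774752e-15

2.774752e-15


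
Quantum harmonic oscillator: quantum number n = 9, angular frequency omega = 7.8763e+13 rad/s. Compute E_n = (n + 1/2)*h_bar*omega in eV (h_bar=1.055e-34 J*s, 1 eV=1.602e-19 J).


E = (n + 1/2) * h_bar * omega
= (9 + 0.5) * 1.055e-34 * 7.8763e+13
= 9.5 * 8.3095e-21
= 7.8940e-20 J
= 0.4928 eV

0.4928


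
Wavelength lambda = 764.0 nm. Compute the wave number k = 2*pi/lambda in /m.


k = 2 * pi / lambda
= 6.2832 / (764.0e-9)
= 6.2832 / 7.6400e-07
= 8.2241e+06 /m

8.2241e+06


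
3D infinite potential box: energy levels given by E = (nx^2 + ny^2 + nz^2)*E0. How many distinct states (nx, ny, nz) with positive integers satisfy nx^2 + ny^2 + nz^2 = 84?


Enumerate all (nx, ny, nz) with nx^2 + ny^2 + nz^2 = 84:
(2,4,8)
(2,8,4)
(4,2,8)
(4,8,2)
(8,2,4)
(8,4,2)
Total degeneracy = 6

6


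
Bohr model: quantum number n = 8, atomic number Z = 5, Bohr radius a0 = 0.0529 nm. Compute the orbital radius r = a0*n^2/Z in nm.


r = a0 * n^2 / Z
= 0.0529 * 8^2 / 5
= 0.0529 * 64 / 5
= 0.6771 nm

0.6771


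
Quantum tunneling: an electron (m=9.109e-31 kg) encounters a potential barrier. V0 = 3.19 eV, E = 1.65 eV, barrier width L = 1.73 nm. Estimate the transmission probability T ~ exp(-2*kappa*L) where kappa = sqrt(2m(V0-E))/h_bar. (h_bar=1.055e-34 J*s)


V0 - E = 1.54 eV = 2.4671e-19 J
kappa = sqrt(2 * m * (V0-E)) / h_bar
= sqrt(2 * 9.109e-31 * 2.4671e-19) / 1.055e-34
= 6.3546e+09 /m
2*kappa*L = 2 * 6.3546e+09 * 1.73e-9
= 21.987
T = exp(-21.987) = 2.826021e-10

2.826021e-10


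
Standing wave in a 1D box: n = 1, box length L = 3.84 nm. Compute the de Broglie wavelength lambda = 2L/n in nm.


lambda = 2L / n
= 2 * 3.84 / 1
= 7.68 / 1
= 7.68 nm

7.68


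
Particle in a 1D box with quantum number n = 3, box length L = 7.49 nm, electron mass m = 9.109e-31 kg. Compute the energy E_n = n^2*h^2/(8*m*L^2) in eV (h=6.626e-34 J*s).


E = n^2 * h^2 / (8 * m * L^2)
= 3^2 * (6.626e-34)^2 / (8 * 9.109e-31 * (7.49e-9)^2)
= 9 * 4.3904e-67 / (8 * 9.109e-31 * 5.6100e-17)
= 9.6654e-21 J
= 0.0603 eV

0.0603


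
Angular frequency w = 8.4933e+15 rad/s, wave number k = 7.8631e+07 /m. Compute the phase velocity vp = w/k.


vp = w / k
= 8.4933e+15 / 7.8631e+07
= 1.0801e+08 m/s

1.0801e+08


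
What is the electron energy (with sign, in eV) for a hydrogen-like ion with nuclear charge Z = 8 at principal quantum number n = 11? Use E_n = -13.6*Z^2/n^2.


E_n = -13.6 * Z^2 / n^2
= -13.6 * 8^2 / 11^2
= -13.6 * 64 / 121
= -7.1934 eV

-7.1934


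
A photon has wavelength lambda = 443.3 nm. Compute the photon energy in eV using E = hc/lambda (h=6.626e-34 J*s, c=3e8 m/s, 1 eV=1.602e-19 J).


E = hc / lambda
= (6.626e-34)(3e8) / (443.3e-9)
= 1.9878e-25 / 4.4330e-07
= 4.4841e-19 J
Converting to eV: 4.4841e-19 / 1.602e-19
= 2.7991 eV

2.7991


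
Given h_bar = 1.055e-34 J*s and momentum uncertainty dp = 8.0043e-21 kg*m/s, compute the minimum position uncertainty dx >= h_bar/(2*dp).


dx = h_bar / (2 * dp)
= 1.055e-34 / (2 * 8.0043e-21)
= 1.055e-34 / 1.6009e-20
= 6.5902e-15 m

6.5902e-15


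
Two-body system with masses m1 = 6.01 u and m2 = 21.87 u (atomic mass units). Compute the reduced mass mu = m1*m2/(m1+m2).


mu = m1 * m2 / (m1 + m2)
= 6.01 * 21.87 / (6.01 + 21.87)
= 131.4387 / 27.88
= 4.7144 u

4.7144


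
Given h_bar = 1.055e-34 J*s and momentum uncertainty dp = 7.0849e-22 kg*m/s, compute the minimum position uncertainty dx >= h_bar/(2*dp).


dx = h_bar / (2 * dp)
= 1.055e-34 / (2 * 7.0849e-22)
= 1.055e-34 / 1.4170e-21
= 7.4454e-14 m

7.4454e-14


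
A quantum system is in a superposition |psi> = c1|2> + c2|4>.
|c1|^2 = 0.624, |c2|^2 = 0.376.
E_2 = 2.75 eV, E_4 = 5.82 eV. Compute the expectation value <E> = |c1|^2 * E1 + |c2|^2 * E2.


<E> = |c1|^2 * E1 + |c2|^2 * E2
= 0.624 * 2.75 + 0.376 * 5.82
= 1.716 + 2.1883
= 3.9043 eV

3.9043


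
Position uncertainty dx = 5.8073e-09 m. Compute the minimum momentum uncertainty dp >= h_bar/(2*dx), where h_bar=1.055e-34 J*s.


dp = h_bar / (2 * dx)
= 1.055e-34 / (2 * 5.8073e-09)
= 1.055e-34 / 1.1615e-08
= 9.0834e-27 kg*m/s

9.0834e-27


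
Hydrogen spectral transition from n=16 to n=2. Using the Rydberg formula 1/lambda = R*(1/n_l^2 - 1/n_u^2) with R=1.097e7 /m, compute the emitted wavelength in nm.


1/lambda = R * (1/n_l^2 - 1/n_u^2)
= 1.097e7 * (1/2^2 - 1/16^2)
= 1.097e7 * (0.25 - 0.003906)
= 1.097e7 * 0.246094
= 2.6996e+06 /m
lambda = 1 / 2.6996e+06 = 370.4186 nm

370.4186


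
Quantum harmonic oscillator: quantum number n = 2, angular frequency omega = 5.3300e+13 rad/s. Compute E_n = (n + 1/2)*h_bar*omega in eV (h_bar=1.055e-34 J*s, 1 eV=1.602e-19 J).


E = (n + 1/2) * h_bar * omega
= (2 + 0.5) * 1.055e-34 * 5.3300e+13
= 2.5 * 5.6231e-21
= 1.4058e-20 J
= 0.0878 eV

0.0878


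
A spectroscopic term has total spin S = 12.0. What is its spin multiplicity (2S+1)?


Spin multiplicity = 2S + 1
= 2 * 12.0 + 1
= 24.0 + 1
= 25

25


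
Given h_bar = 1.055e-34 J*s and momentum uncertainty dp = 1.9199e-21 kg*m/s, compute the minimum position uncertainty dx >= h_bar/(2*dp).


dx = h_bar / (2 * dp)
= 1.055e-34 / (2 * 1.9199e-21)
= 1.055e-34 / 3.8398e-21
= 2.7475e-14 m

2.7475e-14


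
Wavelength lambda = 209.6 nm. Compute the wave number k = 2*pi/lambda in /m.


k = 2 * pi / lambda
= 6.2832 / (209.6e-9)
= 6.2832 / 2.0960e-07
= 2.9977e+07 /m

2.9977e+07


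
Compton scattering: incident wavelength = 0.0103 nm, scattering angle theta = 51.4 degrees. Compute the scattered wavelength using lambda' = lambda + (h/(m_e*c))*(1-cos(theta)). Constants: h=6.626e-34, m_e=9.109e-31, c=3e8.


Compton wavelength: h/(m_e*c) = 2.4247e-12 m
d_lambda = 2.4247e-12 * (1 - cos(51.4 deg))
= 2.4247e-12 * 0.37612
= 9.1198e-13 m = 0.000912 nm
lambda' = 0.0103 + 0.000912
= 0.011212 nm

0.011212


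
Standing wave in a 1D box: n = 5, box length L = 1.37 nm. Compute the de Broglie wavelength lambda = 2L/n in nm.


lambda = 2L / n
= 2 * 1.37 / 5
= 2.74 / 5
= 0.548 nm

0.548


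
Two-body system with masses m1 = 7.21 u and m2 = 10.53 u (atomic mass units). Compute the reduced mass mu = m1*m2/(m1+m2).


mu = m1 * m2 / (m1 + m2)
= 7.21 * 10.53 / (7.21 + 10.53)
= 75.9213 / 17.74
= 4.2797 u

4.2797


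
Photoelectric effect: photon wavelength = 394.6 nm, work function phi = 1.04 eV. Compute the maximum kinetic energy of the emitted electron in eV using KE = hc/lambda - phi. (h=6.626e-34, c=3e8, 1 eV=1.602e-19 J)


E_photon = hc / lambda
= (6.626e-34)(3e8) / (394.6e-9)
= 5.0375e-19 J
= 3.1445 eV
KE = E_photon - phi
= 3.1445 - 1.04
= 2.1045 eV

2.1045


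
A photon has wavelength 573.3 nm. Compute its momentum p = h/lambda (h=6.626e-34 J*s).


p = h / lambda
= 6.626e-34 / (573.3e-9)
= 6.626e-34 / 5.7330e-07
= 1.1558e-27 kg*m/s

1.1558e-27


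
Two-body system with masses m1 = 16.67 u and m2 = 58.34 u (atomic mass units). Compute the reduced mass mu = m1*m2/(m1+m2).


mu = m1 * m2 / (m1 + m2)
= 16.67 * 58.34 / (16.67 + 58.34)
= 972.5278 / 75.01
= 12.9653 u

12.9653


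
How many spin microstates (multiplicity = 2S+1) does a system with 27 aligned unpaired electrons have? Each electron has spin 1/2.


Total spin S = N * (1/2) = 27 * 0.5 = 13.5
Spin multiplicity = 2S + 1
= 2 * 13.5 + 1
= 28

28


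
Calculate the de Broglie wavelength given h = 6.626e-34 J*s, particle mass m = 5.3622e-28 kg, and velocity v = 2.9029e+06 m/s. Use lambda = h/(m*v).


lambda = h / (m * v)
= 6.626e-34 / (5.3622e-28 * 2.9029e+06)
= 6.626e-34 / 1.5566e-21
= 4.2567e-13 m

4.2567e-13


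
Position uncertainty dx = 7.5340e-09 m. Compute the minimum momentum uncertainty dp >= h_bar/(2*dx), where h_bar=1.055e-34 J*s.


dp = h_bar / (2 * dx)
= 1.055e-34 / (2 * 7.5340e-09)
= 1.055e-34 / 1.5068e-08
= 7.0016e-27 kg*m/s

7.0016e-27


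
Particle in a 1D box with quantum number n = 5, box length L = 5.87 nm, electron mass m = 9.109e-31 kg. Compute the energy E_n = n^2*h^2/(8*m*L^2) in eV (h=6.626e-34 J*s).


E = n^2 * h^2 / (8 * m * L^2)
= 5^2 * (6.626e-34)^2 / (8 * 9.109e-31 * (5.87e-9)^2)
= 25 * 4.3904e-67 / (8 * 9.109e-31 * 3.4457e-17)
= 4.3713e-20 J
= 0.2729 eV

0.2729


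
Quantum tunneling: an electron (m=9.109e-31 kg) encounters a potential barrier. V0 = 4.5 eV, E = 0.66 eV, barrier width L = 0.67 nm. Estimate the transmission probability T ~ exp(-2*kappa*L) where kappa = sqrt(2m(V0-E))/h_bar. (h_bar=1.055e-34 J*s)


V0 - E = 3.84 eV = 6.1517e-19 J
kappa = sqrt(2 * m * (V0-E)) / h_bar
= sqrt(2 * 9.109e-31 * 6.1517e-19) / 1.055e-34
= 1.0034e+10 /m
2*kappa*L = 2 * 1.0034e+10 * 0.67e-9
= 13.4462
T = exp(-13.4462) = 1.446737e-06

1.446737e-06


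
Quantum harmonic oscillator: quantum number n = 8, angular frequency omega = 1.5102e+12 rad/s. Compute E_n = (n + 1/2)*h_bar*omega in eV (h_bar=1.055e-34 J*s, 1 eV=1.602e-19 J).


E = (n + 1/2) * h_bar * omega
= (8 + 0.5) * 1.055e-34 * 1.5102e+12
= 8.5 * 1.5933e-22
= 1.3543e-21 J
= 0.0085 eV

0.0085


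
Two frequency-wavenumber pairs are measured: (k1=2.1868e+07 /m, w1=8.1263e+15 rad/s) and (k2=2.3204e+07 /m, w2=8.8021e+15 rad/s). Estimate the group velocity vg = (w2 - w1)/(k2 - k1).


vg = (w2 - w1) / (k2 - k1)
= (8.8021e+15 - 8.1263e+15) / (2.3204e+07 - 2.1868e+07)
= 6.7580e+14 / 1.3360e+06
= 5.0584e+08 m/s

5.0584e+08


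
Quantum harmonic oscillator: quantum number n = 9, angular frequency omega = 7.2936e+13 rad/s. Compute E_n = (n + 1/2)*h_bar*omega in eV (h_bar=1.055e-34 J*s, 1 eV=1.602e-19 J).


E = (n + 1/2) * h_bar * omega
= (9 + 0.5) * 1.055e-34 * 7.2936e+13
= 9.5 * 7.6947e-21
= 7.3100e-20 J
= 0.4563 eV

0.4563


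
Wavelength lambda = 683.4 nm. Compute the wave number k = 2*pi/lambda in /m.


k = 2 * pi / lambda
= 6.2832 / (683.4e-9)
= 6.2832 / 6.8340e-07
= 9.1940e+06 /m

9.1940e+06


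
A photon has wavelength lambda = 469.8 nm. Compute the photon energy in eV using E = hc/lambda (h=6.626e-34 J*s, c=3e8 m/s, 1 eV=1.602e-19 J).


E = hc / lambda
= (6.626e-34)(3e8) / (469.8e-9)
= 1.9878e-25 / 4.6980e-07
= 4.2312e-19 J
Converting to eV: 4.2312e-19 / 1.602e-19
= 2.6412 eV

2.6412


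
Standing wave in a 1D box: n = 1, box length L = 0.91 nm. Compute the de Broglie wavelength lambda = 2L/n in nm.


lambda = 2L / n
= 2 * 0.91 / 1
= 1.82 / 1
= 1.82 nm

1.82


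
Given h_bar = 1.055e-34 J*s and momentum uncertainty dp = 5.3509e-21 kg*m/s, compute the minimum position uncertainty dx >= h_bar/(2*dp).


dx = h_bar / (2 * dp)
= 1.055e-34 / (2 * 5.3509e-21)
= 1.055e-34 / 1.0702e-20
= 9.8582e-15 m

9.8582e-15


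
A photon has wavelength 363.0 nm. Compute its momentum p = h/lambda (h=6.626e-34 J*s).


p = h / lambda
= 6.626e-34 / (363.0e-9)
= 6.626e-34 / 3.6300e-07
= 1.8253e-27 kg*m/s

1.8253e-27


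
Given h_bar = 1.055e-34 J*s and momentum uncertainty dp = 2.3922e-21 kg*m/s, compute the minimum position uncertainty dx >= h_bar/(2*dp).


dx = h_bar / (2 * dp)
= 1.055e-34 / (2 * 2.3922e-21)
= 1.055e-34 / 4.7844e-21
= 2.2051e-14 m

2.2051e-14


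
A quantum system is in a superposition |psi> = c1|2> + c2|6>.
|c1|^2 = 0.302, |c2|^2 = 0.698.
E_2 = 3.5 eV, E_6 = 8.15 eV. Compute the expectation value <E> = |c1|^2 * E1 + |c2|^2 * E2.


<E> = |c1|^2 * E1 + |c2|^2 * E2
= 0.302 * 3.5 + 0.698 * 8.15
= 1.057 + 5.6887
= 6.7457 eV

6.7457


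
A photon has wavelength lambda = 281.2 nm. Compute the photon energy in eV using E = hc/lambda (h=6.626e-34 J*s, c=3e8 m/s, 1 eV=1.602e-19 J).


E = hc / lambda
= (6.626e-34)(3e8) / (281.2e-9)
= 1.9878e-25 / 2.8120e-07
= 7.0690e-19 J
Converting to eV: 7.0690e-19 / 1.602e-19
= 4.4126 eV

4.4126


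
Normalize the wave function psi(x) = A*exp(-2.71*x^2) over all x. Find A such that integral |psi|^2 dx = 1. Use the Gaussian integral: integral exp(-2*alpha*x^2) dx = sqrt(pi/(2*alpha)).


integral |psi|^2 dx = A^2 * sqrt(pi/(2*alpha)) = 1
A^2 = sqrt(2*alpha/pi)
= sqrt(2 * 2.71 / pi)
= 1.313484
A = sqrt(1.313484)
= 1.1461

1.1461


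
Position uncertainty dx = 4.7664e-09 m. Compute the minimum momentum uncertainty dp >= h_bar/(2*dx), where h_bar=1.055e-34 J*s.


dp = h_bar / (2 * dx)
= 1.055e-34 / (2 * 4.7664e-09)
= 1.055e-34 / 9.5328e-09
= 1.1067e-26 kg*m/s

1.1067e-26


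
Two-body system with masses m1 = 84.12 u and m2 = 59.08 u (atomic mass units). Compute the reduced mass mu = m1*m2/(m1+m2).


mu = m1 * m2 / (m1 + m2)
= 84.12 * 59.08 / (84.12 + 59.08)
= 4969.8096 / 143.2
= 34.7054 u

34.7054


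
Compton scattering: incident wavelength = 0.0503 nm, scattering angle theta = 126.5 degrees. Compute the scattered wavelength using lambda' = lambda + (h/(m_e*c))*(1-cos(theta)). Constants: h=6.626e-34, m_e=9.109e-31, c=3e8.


Compton wavelength: h/(m_e*c) = 2.4247e-12 m
d_lambda = 2.4247e-12 * (1 - cos(126.5 deg))
= 2.4247e-12 * 1.594823
= 3.8670e-12 m = 0.003867 nm
lambda' = 0.0503 + 0.003867
= 0.054167 nm

0.054167


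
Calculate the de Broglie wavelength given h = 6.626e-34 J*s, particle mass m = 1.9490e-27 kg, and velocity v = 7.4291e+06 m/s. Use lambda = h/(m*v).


lambda = h / (m * v)
= 6.626e-34 / (1.9490e-27 * 7.4291e+06)
= 6.626e-34 / 1.4479e-20
= 4.5762e-14 m

4.5762e-14


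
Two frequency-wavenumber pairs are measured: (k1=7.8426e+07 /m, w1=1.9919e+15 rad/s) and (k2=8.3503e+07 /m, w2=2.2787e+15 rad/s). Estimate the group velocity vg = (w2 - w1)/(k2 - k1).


vg = (w2 - w1) / (k2 - k1)
= (2.2787e+15 - 1.9919e+15) / (8.3503e+07 - 7.8426e+07)
= 2.8680e+14 / 5.0770e+06
= 5.6490e+07 m/s

5.6490e+07


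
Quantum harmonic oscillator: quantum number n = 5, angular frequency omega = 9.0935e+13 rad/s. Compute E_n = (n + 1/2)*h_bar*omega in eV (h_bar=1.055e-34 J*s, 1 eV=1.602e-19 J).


E = (n + 1/2) * h_bar * omega
= (5 + 0.5) * 1.055e-34 * 9.0935e+13
= 5.5 * 9.5936e-21
= 5.2765e-20 J
= 0.3294 eV

0.3294


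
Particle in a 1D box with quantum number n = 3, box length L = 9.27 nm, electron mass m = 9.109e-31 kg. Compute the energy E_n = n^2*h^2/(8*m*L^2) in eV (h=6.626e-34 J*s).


E = n^2 * h^2 / (8 * m * L^2)
= 3^2 * (6.626e-34)^2 / (8 * 9.109e-31 * (9.27e-9)^2)
= 9 * 4.3904e-67 / (8 * 9.109e-31 * 8.5933e-17)
= 6.3099e-21 J
= 0.0394 eV

0.0394


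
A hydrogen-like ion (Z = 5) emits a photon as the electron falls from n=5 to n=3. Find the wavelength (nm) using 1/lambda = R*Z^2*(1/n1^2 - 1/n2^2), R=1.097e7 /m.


1/lambda = R * Z^2 * (1/n1^2 - 1/n2^2)
= 1.097e7 * 5^2 * (1/3^2 - 1/5^2)
= 1.097e7 * 25 * (0.111111 - 0.04)
= 1.9502e+07 /m
lambda = 1 / 1.9502e+07
= 51.2762 nm

51.2762


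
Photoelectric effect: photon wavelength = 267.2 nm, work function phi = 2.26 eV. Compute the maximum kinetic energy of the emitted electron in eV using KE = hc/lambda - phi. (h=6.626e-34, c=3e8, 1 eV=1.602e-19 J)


E_photon = hc / lambda
= (6.626e-34)(3e8) / (267.2e-9)
= 7.4394e-19 J
= 4.6438 eV
KE = E_photon - phi
= 4.6438 - 2.26
= 2.3838 eV

2.3838


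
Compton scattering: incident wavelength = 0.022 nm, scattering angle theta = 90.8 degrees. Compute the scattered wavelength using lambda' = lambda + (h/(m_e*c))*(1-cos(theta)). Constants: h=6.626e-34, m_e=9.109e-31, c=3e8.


Compton wavelength: h/(m_e*c) = 2.4247e-12 m
d_lambda = 2.4247e-12 * (1 - cos(90.8 deg))
= 2.4247e-12 * 1.013962
= 2.4586e-12 m = 0.002459 nm
lambda' = 0.022 + 0.002459
= 0.024459 nm

0.024459


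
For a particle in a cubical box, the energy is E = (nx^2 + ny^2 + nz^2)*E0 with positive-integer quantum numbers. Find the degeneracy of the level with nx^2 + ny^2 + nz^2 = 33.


Enumerate all (nx, ny, nz) with nx^2 + ny^2 + nz^2 = 33:
(1,4,4)
(2,2,5)
(2,5,2)
(4,1,4)
(4,4,1)
(5,2,2)
Total degeneracy = 6

6


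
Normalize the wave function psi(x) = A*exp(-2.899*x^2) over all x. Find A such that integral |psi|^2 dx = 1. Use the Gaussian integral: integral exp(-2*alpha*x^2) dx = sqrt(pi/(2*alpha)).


integral |psi|^2 dx = A^2 * sqrt(pi/(2*alpha)) = 1
A^2 = sqrt(2*alpha/pi)
= sqrt(2 * 2.899 / pi)
= 1.358514
A = sqrt(1.358514)
= 1.1656

1.1656


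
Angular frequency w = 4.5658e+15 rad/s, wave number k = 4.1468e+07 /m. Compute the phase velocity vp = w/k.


vp = w / k
= 4.5658e+15 / 4.1468e+07
= 1.1010e+08 m/s

1.1010e+08


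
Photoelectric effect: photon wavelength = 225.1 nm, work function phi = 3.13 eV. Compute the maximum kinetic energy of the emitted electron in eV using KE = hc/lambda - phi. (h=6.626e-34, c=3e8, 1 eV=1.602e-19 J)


E_photon = hc / lambda
= (6.626e-34)(3e8) / (225.1e-9)
= 8.8307e-19 J
= 5.5123 eV
KE = E_photon - phi
= 5.5123 - 3.13
= 2.3823 eV

2.3823


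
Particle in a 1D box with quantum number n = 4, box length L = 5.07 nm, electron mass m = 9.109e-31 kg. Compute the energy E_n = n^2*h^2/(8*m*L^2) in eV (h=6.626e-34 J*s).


E = n^2 * h^2 / (8 * m * L^2)
= 4^2 * (6.626e-34)^2 / (8 * 9.109e-31 * (5.07e-9)^2)
= 16 * 4.3904e-67 / (8 * 9.109e-31 * 2.5705e-17)
= 3.7501e-20 J
= 0.2341 eV

0.2341


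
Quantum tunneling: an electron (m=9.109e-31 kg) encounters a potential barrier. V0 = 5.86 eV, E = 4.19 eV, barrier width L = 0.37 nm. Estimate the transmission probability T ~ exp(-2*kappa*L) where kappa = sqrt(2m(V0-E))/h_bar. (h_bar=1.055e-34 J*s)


V0 - E = 1.67 eV = 2.6753e-19 J
kappa = sqrt(2 * m * (V0-E)) / h_bar
= sqrt(2 * 9.109e-31 * 2.6753e-19) / 1.055e-34
= 6.6174e+09 /m
2*kappa*L = 2 * 6.6174e+09 * 0.37e-9
= 4.8969
T = exp(-4.8969) = 7.469883e-03

7.469883e-03


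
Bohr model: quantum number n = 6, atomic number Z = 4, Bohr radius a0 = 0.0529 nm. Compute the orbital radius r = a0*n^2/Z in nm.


r = a0 * n^2 / Z
= 0.0529 * 6^2 / 4
= 0.0529 * 36 / 4
= 0.4761 nm

0.4761


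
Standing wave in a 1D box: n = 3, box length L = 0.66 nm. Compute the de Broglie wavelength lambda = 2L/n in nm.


lambda = 2L / n
= 2 * 0.66 / 3
= 1.32 / 3
= 0.44 nm

0.44


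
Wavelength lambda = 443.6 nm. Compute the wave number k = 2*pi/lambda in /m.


k = 2 * pi / lambda
= 6.2832 / (443.6e-9)
= 6.2832 / 4.4360e-07
= 1.4164e+07 /m

1.4164e+07


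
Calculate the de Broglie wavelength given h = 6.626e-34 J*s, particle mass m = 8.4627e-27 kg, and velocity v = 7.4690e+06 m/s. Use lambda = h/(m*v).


lambda = h / (m * v)
= 6.626e-34 / (8.4627e-27 * 7.4690e+06)
= 6.626e-34 / 6.3208e-20
= 1.0483e-14 m

1.0483e-14


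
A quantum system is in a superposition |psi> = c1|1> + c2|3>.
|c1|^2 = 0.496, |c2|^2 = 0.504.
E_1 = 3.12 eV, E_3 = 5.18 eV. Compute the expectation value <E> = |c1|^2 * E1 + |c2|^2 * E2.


<E> = |c1|^2 * E1 + |c2|^2 * E2
= 0.496 * 3.12 + 0.504 * 5.18
= 1.5475 + 2.6107
= 4.1582 eV

4.1582


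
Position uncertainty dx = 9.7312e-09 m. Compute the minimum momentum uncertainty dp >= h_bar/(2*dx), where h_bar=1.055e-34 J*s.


dp = h_bar / (2 * dx)
= 1.055e-34 / (2 * 9.7312e-09)
= 1.055e-34 / 1.9462e-08
= 5.4207e-27 kg*m/s

5.4207e-27


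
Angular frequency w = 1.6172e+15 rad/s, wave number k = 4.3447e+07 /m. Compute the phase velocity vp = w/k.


vp = w / k
= 1.6172e+15 / 4.3447e+07
= 3.7222e+07 m/s

3.7222e+07


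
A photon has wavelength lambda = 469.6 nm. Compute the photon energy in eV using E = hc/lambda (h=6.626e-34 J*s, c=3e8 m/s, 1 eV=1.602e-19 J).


E = hc / lambda
= (6.626e-34)(3e8) / (469.6e-9)
= 1.9878e-25 / 4.6960e-07
= 4.2330e-19 J
Converting to eV: 4.2330e-19 / 1.602e-19
= 2.6423 eV

2.6423


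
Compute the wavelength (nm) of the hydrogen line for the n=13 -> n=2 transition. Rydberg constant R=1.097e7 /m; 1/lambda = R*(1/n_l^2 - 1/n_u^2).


1/lambda = R * (1/n_l^2 - 1/n_u^2)
= 1.097e7 * (1/2^2 - 1/13^2)
= 1.097e7 * (0.25 - 0.005917)
= 1.097e7 * 0.244083
= 2.6776e+06 /m
lambda = 1 / 2.6776e+06 = 373.4703 nm

373.4703


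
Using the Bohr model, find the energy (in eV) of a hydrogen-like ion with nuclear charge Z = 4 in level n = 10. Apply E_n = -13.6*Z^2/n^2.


E_n = -13.6 * Z^2 / n^2
= -13.6 * 4^2 / 10^2
= -13.6 * 16 / 100
= -2.176 eV

-2.176


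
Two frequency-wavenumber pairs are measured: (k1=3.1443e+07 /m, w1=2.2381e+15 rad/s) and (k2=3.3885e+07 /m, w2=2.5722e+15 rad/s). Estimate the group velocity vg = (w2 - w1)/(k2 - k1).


vg = (w2 - w1) / (k2 - k1)
= (2.5722e+15 - 2.2381e+15) / (3.3885e+07 - 3.1443e+07)
= 3.3410e+14 / 2.4420e+06
= 1.3681e+08 m/s

1.3681e+08


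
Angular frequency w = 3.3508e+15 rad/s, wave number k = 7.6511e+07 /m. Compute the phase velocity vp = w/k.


vp = w / k
= 3.3508e+15 / 7.6511e+07
= 4.3795e+07 m/s

4.3795e+07


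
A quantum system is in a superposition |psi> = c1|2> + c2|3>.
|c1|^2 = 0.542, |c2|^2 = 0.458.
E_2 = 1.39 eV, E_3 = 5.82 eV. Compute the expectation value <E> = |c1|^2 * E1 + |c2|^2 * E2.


<E> = |c1|^2 * E1 + |c2|^2 * E2
= 0.542 * 1.39 + 0.458 * 5.82
= 0.7534 + 2.6656
= 3.4189 eV

3.4189


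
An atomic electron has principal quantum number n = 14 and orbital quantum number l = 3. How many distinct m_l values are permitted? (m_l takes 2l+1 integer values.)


m_l ranges from -l to +l in integer steps
So m_l goes from -3 to +3
Count = 2l + 1 = 2*3 + 1
= 7

7


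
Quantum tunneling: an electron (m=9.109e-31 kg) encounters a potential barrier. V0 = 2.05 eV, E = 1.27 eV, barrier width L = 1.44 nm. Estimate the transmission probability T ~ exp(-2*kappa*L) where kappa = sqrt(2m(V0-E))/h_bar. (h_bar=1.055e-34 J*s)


V0 - E = 0.78 eV = 1.2496e-19 J
kappa = sqrt(2 * m * (V0-E)) / h_bar
= sqrt(2 * 9.109e-31 * 1.2496e-19) / 1.055e-34
= 4.5225e+09 /m
2*kappa*L = 2 * 4.5225e+09 * 1.44e-9
= 13.0247
T = exp(-13.0247) = 2.205103e-06

2.205103e-06


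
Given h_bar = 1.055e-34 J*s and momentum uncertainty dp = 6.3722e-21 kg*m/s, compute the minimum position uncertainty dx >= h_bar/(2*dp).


dx = h_bar / (2 * dp)
= 1.055e-34 / (2 * 6.3722e-21)
= 1.055e-34 / 1.2744e-20
= 8.2781e-15 m

8.2781e-15


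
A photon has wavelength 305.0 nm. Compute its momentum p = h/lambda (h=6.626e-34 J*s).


p = h / lambda
= 6.626e-34 / (305.0e-9)
= 6.626e-34 / 3.0500e-07
= 2.1725e-27 kg*m/s

2.1725e-27


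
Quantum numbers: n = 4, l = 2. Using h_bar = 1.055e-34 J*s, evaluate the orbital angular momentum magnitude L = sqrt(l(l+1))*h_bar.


L = sqrt(l*(l+1)) * h_bar
= sqrt(2 * 3) * 1.055e-34
= sqrt(6) * 1.055e-34
= 2.4495 * 1.055e-34
= 2.5842e-34 J*s

2.5842e-34


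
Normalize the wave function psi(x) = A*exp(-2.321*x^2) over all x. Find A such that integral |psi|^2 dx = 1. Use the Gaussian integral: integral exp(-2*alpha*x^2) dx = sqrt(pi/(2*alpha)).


integral |psi|^2 dx = A^2 * sqrt(pi/(2*alpha)) = 1
A^2 = sqrt(2*alpha/pi)
= sqrt(2 * 2.321 / pi)
= 1.215563
A = sqrt(1.215563)
= 1.1025

1.1025


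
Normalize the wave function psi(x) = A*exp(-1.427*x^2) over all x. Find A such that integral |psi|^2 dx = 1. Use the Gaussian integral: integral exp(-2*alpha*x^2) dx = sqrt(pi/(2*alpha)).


integral |psi|^2 dx = A^2 * sqrt(pi/(2*alpha)) = 1
A^2 = sqrt(2*alpha/pi)
= sqrt(2 * 1.427 / pi)
= 0.95313
A = sqrt(0.95313)
= 0.9763

0.9763


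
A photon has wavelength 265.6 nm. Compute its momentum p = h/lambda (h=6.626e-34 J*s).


p = h / lambda
= 6.626e-34 / (265.6e-9)
= 6.626e-34 / 2.6560e-07
= 2.4947e-27 kg*m/s

2.4947e-27


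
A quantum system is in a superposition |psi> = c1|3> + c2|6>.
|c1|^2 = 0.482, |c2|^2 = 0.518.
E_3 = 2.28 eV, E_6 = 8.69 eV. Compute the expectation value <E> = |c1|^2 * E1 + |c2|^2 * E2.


<E> = |c1|^2 * E1 + |c2|^2 * E2
= 0.482 * 2.28 + 0.518 * 8.69
= 1.099 + 4.5014
= 5.6004 eV

5.6004


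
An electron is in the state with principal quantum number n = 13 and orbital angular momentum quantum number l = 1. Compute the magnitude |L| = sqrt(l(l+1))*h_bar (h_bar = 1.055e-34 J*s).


L = sqrt(l*(l+1)) * h_bar
= sqrt(1 * 2) * 1.055e-34
= sqrt(2) * 1.055e-34
= 1.4142 * 1.055e-34
= 1.4920e-34 J*s

1.4920e-34


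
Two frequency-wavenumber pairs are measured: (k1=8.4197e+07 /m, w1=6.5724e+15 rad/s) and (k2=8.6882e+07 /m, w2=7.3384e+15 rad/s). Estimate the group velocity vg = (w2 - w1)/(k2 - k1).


vg = (w2 - w1) / (k2 - k1)
= (7.3384e+15 - 6.5724e+15) / (8.6882e+07 - 8.4197e+07)
= 7.6600e+14 / 2.6850e+06
= 2.8529e+08 m/s

2.8529e+08


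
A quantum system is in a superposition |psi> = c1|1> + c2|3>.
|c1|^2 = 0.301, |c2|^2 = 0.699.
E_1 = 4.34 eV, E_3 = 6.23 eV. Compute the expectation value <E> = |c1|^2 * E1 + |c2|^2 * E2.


<E> = |c1|^2 * E1 + |c2|^2 * E2
= 0.301 * 4.34 + 0.699 * 6.23
= 1.3063 + 4.3548
= 5.6611 eV

5.6611


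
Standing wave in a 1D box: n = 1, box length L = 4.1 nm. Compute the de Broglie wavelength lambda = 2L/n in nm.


lambda = 2L / n
= 2 * 4.1 / 1
= 8.2 / 1
= 8.2 nm

8.2


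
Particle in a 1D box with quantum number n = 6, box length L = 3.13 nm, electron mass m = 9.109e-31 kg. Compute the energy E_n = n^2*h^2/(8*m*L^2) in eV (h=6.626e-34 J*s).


E = n^2 * h^2 / (8 * m * L^2)
= 6^2 * (6.626e-34)^2 / (8 * 9.109e-31 * (3.13e-9)^2)
= 36 * 4.3904e-67 / (8 * 9.109e-31 * 9.7969e-18)
= 2.2139e-19 J
= 1.382 eV

1.382


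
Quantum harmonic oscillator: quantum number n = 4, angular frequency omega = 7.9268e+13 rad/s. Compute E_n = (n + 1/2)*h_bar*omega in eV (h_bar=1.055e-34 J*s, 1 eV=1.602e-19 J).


E = (n + 1/2) * h_bar * omega
= (4 + 0.5) * 1.055e-34 * 7.9268e+13
= 4.5 * 8.3628e-21
= 3.7632e-20 J
= 0.2349 eV

0.2349
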